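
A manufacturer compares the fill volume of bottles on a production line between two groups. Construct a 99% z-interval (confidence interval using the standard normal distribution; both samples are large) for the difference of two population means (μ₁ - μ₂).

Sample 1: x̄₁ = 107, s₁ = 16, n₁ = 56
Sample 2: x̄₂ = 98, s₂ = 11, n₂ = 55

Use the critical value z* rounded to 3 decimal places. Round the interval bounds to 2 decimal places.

Both samples are large (n₁ = 56 ≥ 30, n₂ = 55 ≥ 30), so a z-interval for the difference of means applies.

Point estimate: x̄₁ - x̄₂ = 107 - 98 = 9

Standard error: SE = √(s₁²/n₁ + s₂²/n₂)
= √(16²/56 + 11²/55)
= √(4.571429 + 2.200000)
= 2.602197

For 99% confidence, z* = 2.576 (from standard normal table)
Margin of error: E = z* × SE = 2.576 × 2.602197 = 6.7033

Z-interval: (x̄₁ - x̄₂) ± E = 9 ± 6.7033 = (2.2967, 15.7033)

Rounded to 2 decimal places:

(2.30, 15.70)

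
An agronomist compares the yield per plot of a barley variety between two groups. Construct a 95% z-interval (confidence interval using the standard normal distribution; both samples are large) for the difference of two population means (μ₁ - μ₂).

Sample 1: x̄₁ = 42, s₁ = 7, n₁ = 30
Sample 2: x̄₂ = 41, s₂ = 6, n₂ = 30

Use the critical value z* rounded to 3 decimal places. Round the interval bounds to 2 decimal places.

Both samples are large (n₁ = 30 ≥ 30, n₂ = 30 ≥ 30), so a z-interval for the difference of means applies.

Point estimate: x̄₁ - x̄₂ = 42 - 41 = 1

Standard error: SE = √(s₁²/n₁ + s₂²/n₂)
= √(7²/30 + 6²/30)
= √(1.633333 + 1.200000)
= 1.683251

For 95% confidence, z* = 1.96 (from standard normal table)
Margin of error: E = z* × SE = 1.96 × 1.683251 = 3.2992

Z-interval: (x̄₁ - x̄₂) ± E = 1 ± 3.2992 = (-2.2992, 4.2992)

Rounded to 2 decimal places:

(-2.30, 4.30)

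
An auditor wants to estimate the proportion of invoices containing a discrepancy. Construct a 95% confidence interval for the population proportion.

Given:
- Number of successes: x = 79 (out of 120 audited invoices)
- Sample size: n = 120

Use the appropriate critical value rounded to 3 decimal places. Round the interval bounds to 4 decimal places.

Sample proportion: p̂ = 79/120 = 0.658333

Check conditions for normal approximation:
  np̂ = 79 ≥ 10 ✓
  n(1-p̂) = 41 ≥ 10 ✓

The sample is large enough, so use a z-interval (normal approximation) for the proportion.

For 95% confidence, z* = 1.96 (from standard normal table)

Standard error: SE = √(p̂(1-p̂)/n) = √(0.658333×0.341667/120) = 0.04329459

Margin of error: E = z* × SE = 1.96 × 0.04329459 = 0.084857

Z-interval: p̂ ± E = 0.658333 ± 0.084857 = (0.573476, 0.743191)

Rounded to 4 decimal places:

(0.5735, 0.7432)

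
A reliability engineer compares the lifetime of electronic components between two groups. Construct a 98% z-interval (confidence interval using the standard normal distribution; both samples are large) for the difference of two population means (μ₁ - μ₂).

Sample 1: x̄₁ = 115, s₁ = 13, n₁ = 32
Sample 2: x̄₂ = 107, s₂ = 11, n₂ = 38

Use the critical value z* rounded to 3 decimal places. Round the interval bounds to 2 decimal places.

Both samples are large (n₁ = 32 ≥ 30, n₂ = 38 ≥ 30), so a z-interval for the difference of means applies.

Point estimate: x̄₁ - x̄₂ = 115 - 107 = 8

Standard error: SE = √(s₁²/n₁ + s₂²/n₂)
= √(13²/32 + 11²/38)
= √(5.281250 + 3.184211)
= 2.909546

For 98% confidence, z* = 2.326 (from standard normal table)
Margin of error: E = z* × SE = 2.326 × 2.909546 = 6.7676

Z-interval: (x̄₁ - x̄₂) ± E = 8 ± 6.7676 = (1.2324, 14.7676)

Rounded to 2 decimal places:

(1.23, 14.77)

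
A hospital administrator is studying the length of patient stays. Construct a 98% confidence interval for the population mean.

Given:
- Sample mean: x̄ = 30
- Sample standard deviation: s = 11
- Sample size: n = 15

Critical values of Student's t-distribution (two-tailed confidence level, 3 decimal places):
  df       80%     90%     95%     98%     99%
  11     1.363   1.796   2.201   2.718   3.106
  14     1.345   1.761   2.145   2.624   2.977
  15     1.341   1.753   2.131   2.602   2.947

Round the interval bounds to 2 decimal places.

The population standard deviation σ is unknown (only the sample standard deviation s is given), so use a t-interval with df = n - 1 = 15 - 1 = 14.

For 98% confidence with df = 14, t* = 2.624 (from t-table)

Standard error: SE = s/√n = 11/√15 = 2.840188

Margin of error: E = t* × SE = 2.624 × 2.840188 = 7.4527

T-interval: x̄ ± E = 30 ± 7.4527 = (22.5473, 37.4527)

Rounded to 2 decimal places:

(22.55, 37.45)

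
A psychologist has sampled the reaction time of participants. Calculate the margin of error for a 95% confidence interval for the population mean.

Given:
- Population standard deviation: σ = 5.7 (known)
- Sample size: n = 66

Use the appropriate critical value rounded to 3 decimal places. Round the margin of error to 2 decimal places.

The population standard deviation σ is known, so use the z-interval margin of error formula.

For 95% confidence, z* = 1.96 (from standard normal table)

Margin of error formula for z-interval: E = z* × σ/√n

E = 1.96 × 5.7/√66
  = 1.96 × 0.701621
  = 1.3752

Rounded to 2 decimal places:

1.38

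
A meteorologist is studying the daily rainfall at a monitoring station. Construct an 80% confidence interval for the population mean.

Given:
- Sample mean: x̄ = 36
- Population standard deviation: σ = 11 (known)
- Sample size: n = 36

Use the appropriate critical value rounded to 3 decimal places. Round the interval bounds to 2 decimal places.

The population standard deviation σ is known, so use a z-interval (standard normal critical value).

For 80% confidence, z* = 1.282 (from standard normal table)

Standard error: SE = σ/√n = 11/√36 = 1.833333

Margin of error: E = z* × SE = 1.282 × 1.833333 = 2.3503

Z-interval: x̄ ± E = 36 ± 2.3503 = (33.6497, 38.3503)

Rounded to 2 decimal places:

(33.65, 38.35)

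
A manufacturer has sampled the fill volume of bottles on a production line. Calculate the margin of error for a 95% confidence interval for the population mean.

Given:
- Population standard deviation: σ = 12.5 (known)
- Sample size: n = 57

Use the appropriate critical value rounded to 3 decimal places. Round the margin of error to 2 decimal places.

The population standard deviation σ is known, so use the z-interval margin of error formula.

For 95% confidence, z* = 1.96 (from standard normal table)

Margin of error formula for z-interval: E = z* × σ/√n

E = 1.96 × 12.5/√57
  = 1.96 × 1.655665
  = 3.2451

Rounded to 2 decimal places:

3.25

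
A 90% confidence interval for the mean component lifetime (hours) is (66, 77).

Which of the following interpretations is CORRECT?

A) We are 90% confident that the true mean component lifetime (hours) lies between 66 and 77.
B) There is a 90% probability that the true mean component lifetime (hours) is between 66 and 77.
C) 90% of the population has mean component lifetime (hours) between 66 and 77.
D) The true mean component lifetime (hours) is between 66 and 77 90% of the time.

A confidence interval represents our confidence in the procedure, not a probability statement about the parameter.

Key concept: If we repeated this sampling process many times and computed a 90% CI each time, about 90% of those intervals would contain the true population parameter.

For this specific interval (66, 77):
- Midpoint (point estimate): 71.5
- Margin of error: 5.5

The correct interpretation is the one stating confidence that the true parameter lies in the interval — option A.

A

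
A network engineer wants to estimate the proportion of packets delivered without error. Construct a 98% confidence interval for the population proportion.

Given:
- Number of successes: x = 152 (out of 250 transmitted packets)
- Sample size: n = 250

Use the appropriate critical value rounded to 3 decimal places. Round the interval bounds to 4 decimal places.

Sample proportion: p̂ = 152/250 = 0.608000

Check conditions for normal approximation:
  np̂ = 152 ≥ 10 ✓
  n(1-p̂) = 98 ≥ 10 ✓

The sample is large enough, so use a z-interval (normal approximation) for the proportion.

For 98% confidence, z* = 2.326 (from standard normal table)

Standard error: SE = √(p̂(1-p̂)/n) = √(0.608000×0.392000/250) = 0.03087627

Margin of error: E = z* × SE = 2.326 × 0.03087627 = 0.071818

Z-interval: p̂ ± E = 0.608000 ± 0.071818 = (0.536182, 0.679818)

Rounded to 4 decimal places:

(0.5362, 0.6798)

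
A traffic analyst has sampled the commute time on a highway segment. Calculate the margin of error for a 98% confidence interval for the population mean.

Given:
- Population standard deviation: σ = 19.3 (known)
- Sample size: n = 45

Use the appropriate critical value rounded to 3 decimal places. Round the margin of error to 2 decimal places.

The population standard deviation σ is known, so use the z-interval margin of error formula.

For 98% confidence, z* = 2.326 (from standard normal table)

Margin of error formula for z-interval: E = z* × σ/√n

E = 2.326 × 19.3/√45
  = 2.326 × 2.877074
  = 6.6921

Rounded to 2 decimal places:

6.69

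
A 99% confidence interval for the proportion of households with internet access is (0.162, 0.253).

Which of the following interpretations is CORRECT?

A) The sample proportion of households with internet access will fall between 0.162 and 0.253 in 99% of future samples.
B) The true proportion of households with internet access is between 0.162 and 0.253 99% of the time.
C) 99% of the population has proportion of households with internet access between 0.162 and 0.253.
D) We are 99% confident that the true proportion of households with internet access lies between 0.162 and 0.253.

A confidence interval represents our confidence in the procedure, not a probability statement about the parameter.

Key concept: If we repeated this sampling process many times and computed a 99% CI each time, about 99% of those intervals would contain the true population parameter.

For this specific interval (0.162, 0.253):
- Midpoint (point estimate): 0.2075
- Margin of error: 0.0455

The correct interpretation is the one stating confidence that the true parameter lies in the interval — option D.

D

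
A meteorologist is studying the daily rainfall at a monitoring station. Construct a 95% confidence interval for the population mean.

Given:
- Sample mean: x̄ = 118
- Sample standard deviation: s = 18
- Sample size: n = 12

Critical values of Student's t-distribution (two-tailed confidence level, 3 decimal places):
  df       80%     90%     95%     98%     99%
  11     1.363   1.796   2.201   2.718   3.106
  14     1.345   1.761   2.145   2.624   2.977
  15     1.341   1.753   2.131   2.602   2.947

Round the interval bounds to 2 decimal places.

The population standard deviation σ is unknown (only the sample standard deviation s is given), so use a t-interval with df = n - 1 = 12 - 1 = 11.

For 95% confidence with df = 11, t* = 2.201 (from t-table)

Standard error: SE = s/√n = 18/√12 = 5.196152

Margin of error: E = t* × SE = 2.201 × 5.196152 = 11.4367

T-interval: x̄ ± E = 118 ± 11.4367 = (106.5633, 129.4367)

Rounded to 2 decimal places:

(106.56, 129.44)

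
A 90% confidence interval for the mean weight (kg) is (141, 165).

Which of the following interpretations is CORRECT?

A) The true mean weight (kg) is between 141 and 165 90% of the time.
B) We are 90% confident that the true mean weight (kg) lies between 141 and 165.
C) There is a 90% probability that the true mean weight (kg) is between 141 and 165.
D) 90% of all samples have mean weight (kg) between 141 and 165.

A confidence interval represents our confidence in the procedure, not a probability statement about the parameter.

Key concept: If we repeated this sampling process many times and computed a 90% CI each time, about 90% of those intervals would contain the true population parameter.

For this specific interval (141, 165):
- Midpoint (point estimate): 153
- Margin of error: 12

The correct interpretation is the one stating confidence that the true parameter lies in the interval — option B.

B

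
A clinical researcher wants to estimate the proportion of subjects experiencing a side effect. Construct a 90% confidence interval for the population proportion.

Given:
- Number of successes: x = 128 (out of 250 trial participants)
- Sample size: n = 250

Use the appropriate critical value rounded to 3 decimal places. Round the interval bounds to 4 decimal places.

Sample proportion: p̂ = 128/250 = 0.512000

Check conditions for normal approximation:
  np̂ = 128 ≥ 10 ✓
  n(1-p̂) = 122 ≥ 10 ✓

The sample is large enough, so use a z-interval (normal approximation) for the proportion.

For 90% confidence, z* = 1.645 (from standard normal table)

Standard error: SE = √(p̂(1-p̂)/n) = √(0.512000×0.488000/250) = 0.03161367

Margin of error: E = z* × SE = 1.645 × 0.03161367 = 0.052004

Z-interval: p̂ ± E = 0.512000 ± 0.052004 = (0.459996, 0.564004)

Rounded to 4 decimal places:

(0.4600, 0.5640)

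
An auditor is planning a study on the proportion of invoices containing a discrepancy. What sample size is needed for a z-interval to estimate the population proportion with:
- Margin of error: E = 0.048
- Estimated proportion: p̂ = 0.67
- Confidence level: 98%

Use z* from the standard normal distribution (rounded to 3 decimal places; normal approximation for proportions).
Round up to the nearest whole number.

Using z* for proportion z-interval (normal approximation).

For 98% confidence, z* = 2.326 (from standard normal table)

Sample size formula for proportion z-interval: n = z*²p̂(1-p̂)/E²

n = 2.326² × 0.67 × 0.33 / 0.048²
  = 5.410276 × 0.2211 / 0.002304
  = 519.1892

Round up to the nearest whole number: n = 520

520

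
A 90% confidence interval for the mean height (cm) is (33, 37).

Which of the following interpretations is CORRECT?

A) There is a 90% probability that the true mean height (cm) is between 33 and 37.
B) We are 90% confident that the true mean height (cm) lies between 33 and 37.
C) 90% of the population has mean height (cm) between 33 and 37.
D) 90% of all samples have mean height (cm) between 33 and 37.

A confidence interval represents our confidence in the procedure, not a probability statement about the parameter.

Key concept: If we repeated this sampling process many times and computed a 90% CI each time, about 90% of those intervals would contain the true population parameter.

For this specific interval (33, 37):
- Midpoint (point estimate): 35
- Margin of error: 2

The correct interpretation is the one stating confidence that the true parameter lies in the interval — option B.

B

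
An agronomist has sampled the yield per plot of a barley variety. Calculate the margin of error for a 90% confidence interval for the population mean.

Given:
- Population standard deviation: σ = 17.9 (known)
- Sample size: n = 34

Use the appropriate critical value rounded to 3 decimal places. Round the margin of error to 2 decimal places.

The population standard deviation σ is known, so use the z-interval margin of error formula.

For 90% confidence, z* = 1.645 (from standard normal table)

Margin of error formula for z-interval: E = z* × σ/√n

E = 1.645 × 17.9/√34
  = 1.645 × 3.069825
  = 5.0499

Rounded to 2 decimal places:

5.05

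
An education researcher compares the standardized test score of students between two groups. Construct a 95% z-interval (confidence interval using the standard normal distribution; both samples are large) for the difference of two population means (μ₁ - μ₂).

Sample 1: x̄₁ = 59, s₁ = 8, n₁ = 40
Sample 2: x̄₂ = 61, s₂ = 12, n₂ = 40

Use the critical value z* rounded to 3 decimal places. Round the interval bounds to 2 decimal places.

Both samples are large (n₁ = 40 ≥ 30, n₂ = 40 ≥ 30), so a z-interval for the difference of means applies.

Point estimate: x̄₁ - x̄₂ = 59 - 61 = -2

Standard error: SE = √(s₁²/n₁ + s₂²/n₂)
= √(8²/40 + 12²/40)
= √(1.600000 + 3.600000)
= 2.280351

For 95% confidence, z* = 1.96 (from standard normal table)
Margin of error: E = z* × SE = 1.96 × 2.280351 = 4.4695

Z-interval: (x̄₁ - x̄₂) ± E = -2 ± 4.4695 = (-6.4695, 2.4695)

Rounded to 2 decimal places:

(-6.47, 2.47)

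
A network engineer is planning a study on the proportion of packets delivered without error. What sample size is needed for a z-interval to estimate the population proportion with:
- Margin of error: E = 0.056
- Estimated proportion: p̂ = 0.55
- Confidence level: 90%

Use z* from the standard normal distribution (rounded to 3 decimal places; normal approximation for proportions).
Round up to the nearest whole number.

Using z* for proportion z-interval (normal approximation).

For 90% confidence, z* = 1.645 (from standard normal table)

Sample size formula for proportion z-interval: n = z*²p̂(1-p̂)/E²

n = 1.645² × 0.55 × 0.45 / 0.056²
  = 2.706025 × 0.2475 / 0.003136
  = 213.5654

Round up to the nearest whole number: n = 214

214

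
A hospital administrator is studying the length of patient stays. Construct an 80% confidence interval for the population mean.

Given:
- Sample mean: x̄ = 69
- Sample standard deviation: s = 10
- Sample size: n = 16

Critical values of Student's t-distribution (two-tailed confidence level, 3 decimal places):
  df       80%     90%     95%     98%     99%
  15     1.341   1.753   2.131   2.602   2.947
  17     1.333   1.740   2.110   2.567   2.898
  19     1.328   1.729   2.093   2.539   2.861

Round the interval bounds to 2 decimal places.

The population standard deviation σ is unknown (only the sample standard deviation s is given), so use a t-interval with df = n - 1 = 16 - 1 = 15.

For 80% confidence with df = 15, t* = 1.341 (from t-table)

Standard error: SE = s/√n = 10/√16 = 2.500000

Margin of error: E = t* × SE = 1.341 × 2.500000 = 3.3525

T-interval: x̄ ± E = 69 ± 3.3525 = (65.6475, 72.3525)

Rounded to 2 decimal places:

(65.65, 72.35)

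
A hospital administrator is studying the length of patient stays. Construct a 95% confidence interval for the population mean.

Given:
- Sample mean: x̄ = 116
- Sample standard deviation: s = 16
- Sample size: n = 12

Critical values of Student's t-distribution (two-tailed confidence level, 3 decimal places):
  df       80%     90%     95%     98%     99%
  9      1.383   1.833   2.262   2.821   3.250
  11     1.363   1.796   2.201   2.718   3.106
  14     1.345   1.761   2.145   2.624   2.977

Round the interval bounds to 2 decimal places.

The population standard deviation σ is unknown (only the sample standard deviation s is given), so use a t-interval with df = n - 1 = 12 - 1 = 11.

For 95% confidence with df = 11, t* = 2.201 (from t-table)

Standard error: SE = s/√n = 16/√12 = 4.618802

Margin of error: E = t* × SE = 2.201 × 4.618802 = 10.1660

T-interval: x̄ ± E = 116 ± 10.1660 = (105.8340, 126.1660)

Rounded to 2 decimal places:

(105.83, 126.17)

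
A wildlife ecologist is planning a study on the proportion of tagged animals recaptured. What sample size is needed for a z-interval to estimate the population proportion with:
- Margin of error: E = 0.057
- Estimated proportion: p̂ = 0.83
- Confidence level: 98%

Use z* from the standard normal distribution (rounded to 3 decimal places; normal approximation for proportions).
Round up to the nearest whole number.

Using z* for proportion z-interval (normal approximation).

For 98% confidence, z* = 2.326 (from standard normal table)

Sample size formula for proportion z-interval: n = z*²p̂(1-p̂)/E²

n = 2.326² × 0.83 × 0.17 / 0.057²
  = 5.410276 × 0.1411 / 0.003249
  = 234.9615

Round up to the nearest whole number: n = 235

235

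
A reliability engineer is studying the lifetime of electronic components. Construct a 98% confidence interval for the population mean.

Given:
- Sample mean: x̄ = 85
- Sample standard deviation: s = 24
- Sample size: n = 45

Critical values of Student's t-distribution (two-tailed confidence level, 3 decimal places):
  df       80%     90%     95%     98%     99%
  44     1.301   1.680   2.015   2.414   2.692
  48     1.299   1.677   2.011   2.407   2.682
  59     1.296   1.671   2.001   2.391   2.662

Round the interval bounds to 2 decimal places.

The population standard deviation σ is unknown (only the sample standard deviation s is given), so use a t-interval with df = n - 1 = 45 - 1 = 44.

For 98% confidence with df = 44, t* = 2.414 (from t-table)

Standard error: SE = s/√n = 24/√45 = 3.577709

Margin of error: E = t* × SE = 2.414 × 3.577709 = 8.6366

T-interval: x̄ ± E = 85 ± 8.6366 = (76.3634, 93.6366)

Rounded to 2 decimal places:

(76.36, 93.64)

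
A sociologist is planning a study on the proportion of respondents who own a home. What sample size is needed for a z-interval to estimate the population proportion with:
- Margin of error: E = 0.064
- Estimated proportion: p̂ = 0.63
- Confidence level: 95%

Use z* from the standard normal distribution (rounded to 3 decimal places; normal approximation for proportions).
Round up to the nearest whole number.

Using z* for proportion z-interval (normal approximation).

For 95% confidence, z* = 1.96 (from standard normal table)

Sample size formula for proportion z-interval: n = z*²p̂(1-p̂)/E²

n = 1.96² × 0.63 × 0.37 / 0.064²
  = 3.8416 × 0.2331 / 0.004096
  = 218.6223

Round up to the nearest whole number: n = 219

219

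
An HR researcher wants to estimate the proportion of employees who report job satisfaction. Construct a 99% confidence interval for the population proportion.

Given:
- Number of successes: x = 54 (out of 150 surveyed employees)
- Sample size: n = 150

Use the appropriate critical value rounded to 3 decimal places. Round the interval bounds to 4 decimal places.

Sample proportion: p̂ = 54/150 = 0.360000

Check conditions for normal approximation:
  np̂ = 54 ≥ 10 ✓
  n(1-p̂) = 96 ≥ 10 ✓

The sample is large enough, so use a z-interval (normal approximation) for the proportion.

For 99% confidence, z* = 2.576 (from standard normal table)

Standard error: SE = √(p̂(1-p̂)/n) = √(0.360000×0.640000/150) = 0.03919184

Margin of error: E = z* × SE = 2.576 × 0.03919184 = 0.100958

Z-interval: p̂ ± E = 0.360000 ± 0.100958 = (0.259042, 0.460958)

Rounded to 4 decimal places:

(0.2590, 0.4610)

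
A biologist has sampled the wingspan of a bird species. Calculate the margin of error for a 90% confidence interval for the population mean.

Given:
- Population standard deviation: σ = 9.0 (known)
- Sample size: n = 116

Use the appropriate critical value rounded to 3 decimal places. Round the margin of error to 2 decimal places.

The population standard deviation σ is known, so use the z-interval margin of error formula.

For 90% confidence, z* = 1.645 (from standard normal table)

Margin of error formula for z-interval: E = z* × σ/√n

E = 1.645 × 9.0/√116
  = 1.645 × 0.835629
  = 1.3746

Rounded to 2 decimal places:

1.37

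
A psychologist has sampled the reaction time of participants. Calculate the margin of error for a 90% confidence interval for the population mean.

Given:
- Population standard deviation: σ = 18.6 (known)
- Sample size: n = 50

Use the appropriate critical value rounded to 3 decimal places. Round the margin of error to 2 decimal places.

The population standard deviation σ is known, so use the z-interval margin of error formula.

For 90% confidence, z* = 1.645 (from standard normal table)

Margin of error formula for z-interval: E = z* × σ/√n

E = 1.645 × 18.6/√50
  = 1.645 × 2.630437
  = 4.3271

Rounded to 2 decimal places:

4.33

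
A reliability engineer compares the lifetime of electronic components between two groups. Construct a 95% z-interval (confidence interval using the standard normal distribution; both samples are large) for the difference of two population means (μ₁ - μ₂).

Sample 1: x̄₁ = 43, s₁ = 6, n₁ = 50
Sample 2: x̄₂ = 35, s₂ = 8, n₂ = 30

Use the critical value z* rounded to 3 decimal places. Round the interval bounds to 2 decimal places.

Both samples are large (n₁ = 50 ≥ 30, n₂ = 30 ≥ 30), so a z-interval for the difference of means applies.

Point estimate: x̄₁ - x̄₂ = 43 - 35 = 8

Standard error: SE = √(s₁²/n₁ + s₂²/n₂)
= √(6²/50 + 8²/30)
= √(0.720000 + 2.133333)
= 1.689181

For 95% confidence, z* = 1.96 (from standard normal table)
Margin of error: E = z* × SE = 1.96 × 1.689181 = 3.3108

Z-interval: (x̄₁ - x̄₂) ± E = 8 ± 3.3108 = (4.6892, 11.3108)

Rounded to 2 decimal places:

(4.69, 11.31)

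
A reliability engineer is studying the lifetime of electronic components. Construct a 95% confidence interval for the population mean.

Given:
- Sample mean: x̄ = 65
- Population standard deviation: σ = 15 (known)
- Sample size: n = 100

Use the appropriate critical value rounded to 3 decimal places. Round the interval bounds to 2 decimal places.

The population standard deviation σ is known, so use a z-interval (standard normal critical value).

For 95% confidence, z* = 1.96 (from standard normal table)

Standard error: SE = σ/√n = 15/√100 = 1.500000

Margin of error: E = z* × SE = 1.96 × 1.500000 = 2.9400

Z-interval: x̄ ± E = 65 ± 2.9400 = (62.0600, 67.9400)

Rounded to 2 decimal places:

(62.06, 67.94)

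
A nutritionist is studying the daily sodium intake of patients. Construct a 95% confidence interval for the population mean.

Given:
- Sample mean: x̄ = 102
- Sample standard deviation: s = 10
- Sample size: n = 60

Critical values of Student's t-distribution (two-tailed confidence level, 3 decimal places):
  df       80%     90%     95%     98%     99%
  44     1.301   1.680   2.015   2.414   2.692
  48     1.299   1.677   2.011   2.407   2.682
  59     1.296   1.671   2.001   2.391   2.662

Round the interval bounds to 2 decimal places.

The population standard deviation σ is unknown (only the sample standard deviation s is given), so use a t-interval with df = n - 1 = 60 - 1 = 59.

For 95% confidence with df = 59, t* = 2.001 (from t-table)

Standard error: SE = s/√n = 10/√60 = 1.290994

Margin of error: E = t* × SE = 2.001 × 1.290994 = 2.5833

T-interval: x̄ ± E = 102 ± 2.5833 = (99.4167, 104.5833)

Rounded to 2 decimal places:

(99.42, 104.58)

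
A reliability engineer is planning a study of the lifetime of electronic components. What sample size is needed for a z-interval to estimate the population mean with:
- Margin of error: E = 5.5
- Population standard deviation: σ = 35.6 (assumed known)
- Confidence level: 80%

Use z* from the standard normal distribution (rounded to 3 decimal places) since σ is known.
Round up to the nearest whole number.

Using z* since population σ is known (z-interval formula).

For 80% confidence, z* = 1.282 (from standard normal table)

Sample size formula for z-interval: n = (z*σ/E)²

n = (1.282 × 35.6 / 5.5)²
  = (8.298036)²
  = 68.8574

Round up to the nearest whole number: n = 69

69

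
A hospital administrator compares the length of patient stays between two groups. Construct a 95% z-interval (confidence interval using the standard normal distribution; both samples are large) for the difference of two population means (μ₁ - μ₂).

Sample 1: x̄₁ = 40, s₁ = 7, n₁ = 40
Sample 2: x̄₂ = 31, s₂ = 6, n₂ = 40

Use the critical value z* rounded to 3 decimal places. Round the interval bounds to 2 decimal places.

Both samples are large (n₁ = 40 ≥ 30, n₂ = 40 ≥ 30), so a z-interval for the difference of means applies.

Point estimate: x̄₁ - x̄₂ = 40 - 31 = 9

Standard error: SE = √(s₁²/n₁ + s₂²/n₂)
= √(7²/40 + 6²/40)
= √(1.225000 + 0.900000)
= 1.457738

For 95% confidence, z* = 1.96 (from standard normal table)
Margin of error: E = z* × SE = 1.96 × 1.457738 = 2.8572

Z-interval: (x̄₁ - x̄₂) ± E = 9 ± 2.8572 = (6.1428, 11.8572)

Rounded to 2 decimal places:

(6.14, 11.86)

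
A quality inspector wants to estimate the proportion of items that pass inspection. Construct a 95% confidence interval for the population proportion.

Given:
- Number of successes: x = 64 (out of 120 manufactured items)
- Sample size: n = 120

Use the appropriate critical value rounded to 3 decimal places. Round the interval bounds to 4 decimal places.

Sample proportion: p̂ = 64/120 = 0.533333

Check conditions for normal approximation:
  np̂ = 64 ≥ 10 ✓
  n(1-p̂) = 56 ≥ 10 ✓

The sample is large enough, so use a z-interval (normal approximation) for the proportion.

For 95% confidence, z* = 1.96 (from standard normal table)

Standard error: SE = √(p̂(1-p̂)/n) = √(0.533333×0.466667/120) = 0.04554200

Margin of error: E = z* × SE = 1.96 × 0.04554200 = 0.089262

Z-interval: p̂ ± E = 0.533333 ± 0.089262 = (0.444071, 0.622596)

Rounded to 4 decimal places:

(0.4441, 0.6226)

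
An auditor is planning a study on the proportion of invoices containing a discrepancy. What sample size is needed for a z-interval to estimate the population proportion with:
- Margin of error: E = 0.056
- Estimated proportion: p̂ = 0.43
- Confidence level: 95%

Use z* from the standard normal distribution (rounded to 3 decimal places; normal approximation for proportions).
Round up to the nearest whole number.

Using z* for proportion z-interval (normal approximation).

For 95% confidence, z* = 1.96 (from standard normal table)

Sample size formula for proportion z-interval: n = z*²p̂(1-p̂)/E²

n = 1.96² × 0.43 × 0.57 / 0.056²
  = 3.8416 × 0.2451 / 0.003136
  = 300.2475

Round up to the nearest whole number: n = 301

301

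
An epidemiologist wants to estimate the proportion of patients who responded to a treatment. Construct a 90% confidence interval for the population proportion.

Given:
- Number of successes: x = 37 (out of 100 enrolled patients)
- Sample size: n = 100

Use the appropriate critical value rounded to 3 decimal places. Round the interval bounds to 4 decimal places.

Sample proportion: p̂ = 37/100 = 0.370000

Check conditions for normal approximation:
  np̂ = 37 ≥ 10 ✓
  n(1-p̂) = 63 ≥ 10 ✓

The sample is large enough, so use a z-interval (normal approximation) for the proportion.

For 90% confidence, z* = 1.645 (from standard normal table)

Standard error: SE = √(p̂(1-p̂)/n) = √(0.370000×0.630000/100) = 0.04828043

Margin of error: E = z* × SE = 1.645 × 0.04828043 = 0.079421

Z-interval: p̂ ± E = 0.370000 ± 0.079421 = (0.290579, 0.449421)

Rounded to 4 decimal places:

(0.2906, 0.4494)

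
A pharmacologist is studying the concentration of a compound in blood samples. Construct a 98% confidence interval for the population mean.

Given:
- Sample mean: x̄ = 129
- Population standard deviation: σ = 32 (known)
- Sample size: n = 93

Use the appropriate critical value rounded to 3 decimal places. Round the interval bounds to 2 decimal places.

The population standard deviation σ is known, so use a z-interval (standard normal critical value).

For 98% confidence, z* = 2.326 (from standard normal table)

Standard error: SE = σ/√n = 32/√93 = 3.318245

Margin of error: E = z* × SE = 2.326 × 3.318245 = 7.7182

Z-interval: x̄ ± E = 129 ± 7.7182 = (121.2818, 136.7182)

Rounded to 2 decimal places:

(121.28, 136.72)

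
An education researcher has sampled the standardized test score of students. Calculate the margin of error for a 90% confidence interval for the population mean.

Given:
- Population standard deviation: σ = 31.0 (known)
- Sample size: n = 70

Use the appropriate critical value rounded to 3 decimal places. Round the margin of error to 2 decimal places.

The population standard deviation σ is known, so use the z-interval margin of error formula.

For 90% confidence, z* = 1.645 (from standard normal table)

Margin of error formula for z-interval: E = z* × σ/√n

E = 1.645 × 31.0/√70
  = 1.645 × 3.705209
  = 6.0951

Rounded to 2 decimal places:

6.10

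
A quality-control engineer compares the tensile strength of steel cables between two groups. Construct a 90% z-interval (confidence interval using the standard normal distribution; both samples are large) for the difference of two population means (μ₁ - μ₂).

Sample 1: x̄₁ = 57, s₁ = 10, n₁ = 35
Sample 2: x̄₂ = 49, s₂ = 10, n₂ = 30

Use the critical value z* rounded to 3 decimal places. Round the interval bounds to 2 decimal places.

Both samples are large (n₁ = 35 ≥ 30, n₂ = 30 ≥ 30), so a z-interval for the difference of means applies.

Point estimate: x̄₁ - x̄₂ = 57 - 49 = 8

Standard error: SE = √(s₁²/n₁ + s₂²/n₂)
= √(10²/35 + 10²/30)
= √(2.857143 + 3.333333)
= 2.488067

For 90% confidence, z* = 1.645 (from standard normal table)
Margin of error: E = z* × SE = 1.645 × 2.488067 = 4.0929

Z-interval: (x̄₁ - x̄₂) ± E = 8 ± 4.0929 = (3.9071, 12.0929)

Rounded to 2 decimal places:

(3.91, 12.09)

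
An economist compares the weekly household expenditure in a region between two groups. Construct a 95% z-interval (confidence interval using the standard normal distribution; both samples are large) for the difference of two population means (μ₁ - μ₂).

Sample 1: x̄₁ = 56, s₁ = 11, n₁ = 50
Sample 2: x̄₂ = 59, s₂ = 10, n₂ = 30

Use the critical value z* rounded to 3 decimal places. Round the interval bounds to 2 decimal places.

Both samples are large (n₁ = 50 ≥ 30, n₂ = 30 ≥ 30), so a z-interval for the difference of means applies.

Point estimate: x̄₁ - x̄₂ = 56 - 59 = -3

Standard error: SE = √(s₁²/n₁ + s₂²/n₂)
= √(11²/50 + 10²/30)
= √(2.420000 + 3.333333)
= 2.398611

For 95% confidence, z* = 1.96 (from standard normal table)
Margin of error: E = z* × SE = 1.96 × 2.398611 = 4.7013

Z-interval: (x̄₁ - x̄₂) ± E = -3 ± 4.7013 = (-7.7013, 1.7013)

Rounded to 2 decimal places:

(-7.70, 1.70)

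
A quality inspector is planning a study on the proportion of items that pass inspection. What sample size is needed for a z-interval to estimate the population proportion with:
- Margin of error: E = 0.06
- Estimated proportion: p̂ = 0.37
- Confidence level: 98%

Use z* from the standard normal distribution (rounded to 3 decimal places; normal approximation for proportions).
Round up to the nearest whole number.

Using z* for proportion z-interval (normal approximation).

For 98% confidence, z* = 2.326 (from standard normal table)

Sample size formula for proportion z-interval: n = z*²p̂(1-p̂)/E²

n = 2.326² × 0.37 × 0.63 / 0.06²
  = 5.410276 × 0.2331 / 0.0036
  = 350.3154

Round up to the nearest whole number: n = 351

351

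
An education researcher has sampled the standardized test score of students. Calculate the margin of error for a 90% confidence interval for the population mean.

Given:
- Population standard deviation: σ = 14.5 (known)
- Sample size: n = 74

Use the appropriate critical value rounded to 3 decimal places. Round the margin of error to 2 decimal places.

The population standard deviation σ is known, so use the z-interval margin of error formula.

For 90% confidence, z* = 1.645 (from standard normal table)

Margin of error formula for z-interval: E = z* × σ/√n

E = 1.645 × 14.5/√74
  = 1.645 × 1.685591
  = 2.7728

Rounded to 2 decimal places:

2.77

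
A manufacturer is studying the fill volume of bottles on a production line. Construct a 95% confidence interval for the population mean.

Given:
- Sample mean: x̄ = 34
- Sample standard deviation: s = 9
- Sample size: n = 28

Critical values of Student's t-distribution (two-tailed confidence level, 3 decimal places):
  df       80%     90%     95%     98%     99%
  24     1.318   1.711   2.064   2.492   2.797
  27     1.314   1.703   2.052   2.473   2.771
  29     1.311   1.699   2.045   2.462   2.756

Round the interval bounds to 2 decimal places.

The population standard deviation σ is unknown (only the sample standard deviation s is given), so use a t-interval with df = n - 1 = 28 - 1 = 27.

For 95% confidence with df = 27, t* = 2.052 (from t-table)

Standard error: SE = s/√n = 9/√28 = 1.700840

Margin of error: E = t* × SE = 2.052 × 1.700840 = 3.4901

T-interval: x̄ ± E = 34 ± 3.4901 = (30.5099, 37.4901)

Rounded to 2 decimal places:

(30.51, 37.49)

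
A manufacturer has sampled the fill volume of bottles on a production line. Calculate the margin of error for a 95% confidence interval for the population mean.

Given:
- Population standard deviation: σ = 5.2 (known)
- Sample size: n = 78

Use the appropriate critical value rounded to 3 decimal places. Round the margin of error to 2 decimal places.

The population standard deviation σ is known, so use the z-interval margin of error formula.

For 95% confidence, z* = 1.96 (from standard normal table)

Margin of error formula for z-interval: E = z* × σ/√n

E = 1.96 × 5.2/√78
  = 1.96 × 0.588784
  = 1.1540

Rounded to 2 decimal places:

1.15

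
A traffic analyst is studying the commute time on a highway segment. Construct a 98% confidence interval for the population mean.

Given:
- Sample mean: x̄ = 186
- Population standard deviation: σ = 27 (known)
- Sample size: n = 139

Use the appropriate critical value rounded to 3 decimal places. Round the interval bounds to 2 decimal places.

The population standard deviation σ is known, so use a z-interval (standard normal critical value).

For 98% confidence, z* = 2.326 (from standard normal table)

Standard error: SE = σ/√n = 27/√139 = 2.290110

Margin of error: E = z* × SE = 2.326 × 2.290110 = 5.3268

Z-interval: x̄ ± E = 186 ± 5.3268 = (180.6732, 191.3268)

Rounded to 2 decimal places:

(180.67, 191.33)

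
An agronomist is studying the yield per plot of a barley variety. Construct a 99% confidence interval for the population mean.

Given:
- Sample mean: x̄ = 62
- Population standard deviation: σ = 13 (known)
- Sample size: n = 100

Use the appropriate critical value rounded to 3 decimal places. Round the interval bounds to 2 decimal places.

The population standard deviation σ is known, so use a z-interval (standard normal critical value).

For 99% confidence, z* = 2.576 (from standard normal table)

Standard error: SE = σ/√n = 13/√100 = 1.300000

Margin of error: E = z* × SE = 2.576 × 1.300000 = 3.3488

Z-interval: x̄ ± E = 62 ± 3.3488 = (58.6512, 65.3488)

Rounded to 2 decimal places:

(58.65, 65.35)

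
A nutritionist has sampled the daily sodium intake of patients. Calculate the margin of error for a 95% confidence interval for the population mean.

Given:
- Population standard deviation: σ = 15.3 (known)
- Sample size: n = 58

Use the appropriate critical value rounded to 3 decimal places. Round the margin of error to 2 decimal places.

The population standard deviation σ is known, so use the z-interval margin of error formula.

For 95% confidence, z* = 1.96 (from standard normal table)

Margin of error formula for z-interval: E = z* × σ/√n

E = 1.96 × 15.3/√58
  = 1.96 × 2.008988
  = 3.9376

Rounded to 2 decimal places:

3.94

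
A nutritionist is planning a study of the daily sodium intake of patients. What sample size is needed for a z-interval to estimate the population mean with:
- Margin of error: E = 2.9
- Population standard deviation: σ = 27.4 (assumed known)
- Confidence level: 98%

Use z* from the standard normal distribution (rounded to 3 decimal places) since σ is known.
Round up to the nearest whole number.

Using z* since population σ is known (z-interval formula).

For 98% confidence, z* = 2.326 (from standard normal table)

Sample size formula for z-interval: n = (z*σ/E)²

n = (2.326 × 27.4 / 2.9)²
  = (21.976690)²
  = 482.9749

Round up to the nearest whole number: n = 483

483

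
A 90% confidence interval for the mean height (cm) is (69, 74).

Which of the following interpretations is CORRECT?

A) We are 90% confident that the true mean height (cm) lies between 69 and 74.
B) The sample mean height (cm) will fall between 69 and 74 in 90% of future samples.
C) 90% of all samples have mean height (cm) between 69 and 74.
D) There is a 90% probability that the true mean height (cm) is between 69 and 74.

A confidence interval represents our confidence in the procedure, not a probability statement about the parameter.

Key concept: If we repeated this sampling process many times and computed a 90% CI each time, about 90% of those intervals would contain the true population parameter.

For this specific interval (69, 74):
- Midpoint (point estimate): 71.5
- Margin of error: 2.5

The correct interpretation is the one stating confidence that the true parameter lies in the interval — option A.

A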